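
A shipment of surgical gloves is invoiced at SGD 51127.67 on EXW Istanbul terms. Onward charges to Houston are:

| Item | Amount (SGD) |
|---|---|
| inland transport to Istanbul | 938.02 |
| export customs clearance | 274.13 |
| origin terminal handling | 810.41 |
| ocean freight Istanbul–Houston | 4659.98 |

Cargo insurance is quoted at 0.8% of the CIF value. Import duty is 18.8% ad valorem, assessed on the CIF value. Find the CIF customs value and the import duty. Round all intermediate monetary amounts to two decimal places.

CIF value: SGD 58276.42; import duty: SGD 10955.97

Let C be the CIF value. C = EXW price + pre-shipment costs + freight + 0.8% × C
C − 0.8% × C = 51127.67 + 938.02 + 274.13 + 810.41 + 4659.98
0.992 × C = 57810.21
C = 57810.21 / 0.992 = 58276.42
Insurance premium = 0.8% × 58276.42 = 466.21
Import duty = 58276.42 × 18.8% = 10955.97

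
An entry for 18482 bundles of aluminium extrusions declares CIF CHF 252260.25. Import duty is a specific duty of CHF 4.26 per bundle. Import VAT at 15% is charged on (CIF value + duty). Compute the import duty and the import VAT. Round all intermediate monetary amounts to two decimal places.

Import duty = 18482 × 4.26 = 78733.32
VAT base = CIF + duty = 252260.25 + 78733.32 = 330993.57
Import VAT = 330993.57 × 15% = 49649.04

Import duty: CHF 78733.32; import VAT: CHF 49649.04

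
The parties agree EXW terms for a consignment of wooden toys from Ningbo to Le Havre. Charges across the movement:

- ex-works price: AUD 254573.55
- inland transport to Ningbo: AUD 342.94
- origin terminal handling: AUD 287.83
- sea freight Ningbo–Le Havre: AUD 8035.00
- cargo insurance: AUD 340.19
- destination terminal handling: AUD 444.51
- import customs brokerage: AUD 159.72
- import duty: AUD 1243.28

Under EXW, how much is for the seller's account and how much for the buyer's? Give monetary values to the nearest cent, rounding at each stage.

Seller: AUD 254573.55; buyer: AUD 10853.47

EXW: the seller makes goods available at their premises; the buyer bears all onward costs.
Seller's account: goods 254573.55 = 254573.55
Buyer's account: inland to port 342.94 + origin terminal 287.83 + freight 8035.00 + insurance 340.19 + destination terminal 444.51 + brokerage 159.72 + duty 1243.28 = 10853.47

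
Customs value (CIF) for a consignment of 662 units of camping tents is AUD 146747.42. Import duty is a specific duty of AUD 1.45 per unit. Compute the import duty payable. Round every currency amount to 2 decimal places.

Import duty: AUD 959.90

Import duty = 662 × 1.45 = 959.90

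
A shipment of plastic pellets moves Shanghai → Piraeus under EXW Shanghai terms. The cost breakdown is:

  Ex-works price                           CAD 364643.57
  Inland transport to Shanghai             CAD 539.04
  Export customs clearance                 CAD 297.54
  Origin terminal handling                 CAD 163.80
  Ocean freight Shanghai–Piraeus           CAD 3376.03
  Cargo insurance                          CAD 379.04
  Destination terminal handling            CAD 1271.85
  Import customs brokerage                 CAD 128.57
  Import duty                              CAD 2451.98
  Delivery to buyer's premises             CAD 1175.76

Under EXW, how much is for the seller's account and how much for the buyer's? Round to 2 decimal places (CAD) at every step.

EXW: the seller makes goods available at their premises; the buyer bears all onward costs.
Seller's account: goods 364643.57 = 364643.57
Buyer's account: inland to port 539.04 + export clearance 297.54 + origin terminal 163.80 + freight 3376.03 + insurance 379.04 + destination terminal 1271.85 + brokerage 128.57 + duty 2451.98 + delivery 1175.76 = 9783.61

Seller: CAD 364643.57; buyer: CAD 9783.61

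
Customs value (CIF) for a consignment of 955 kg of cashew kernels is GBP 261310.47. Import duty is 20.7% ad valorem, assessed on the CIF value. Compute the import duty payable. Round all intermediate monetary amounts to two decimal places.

Import duty = 261310.47 × 20.7% = 54091.27

Import duty: GBP 54091.27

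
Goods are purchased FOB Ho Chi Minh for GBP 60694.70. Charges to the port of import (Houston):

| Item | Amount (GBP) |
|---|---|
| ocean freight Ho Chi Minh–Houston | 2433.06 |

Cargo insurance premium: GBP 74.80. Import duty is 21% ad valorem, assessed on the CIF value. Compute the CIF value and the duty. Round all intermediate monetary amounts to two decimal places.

CIF = FOB price + freight + insurance
CIF = 60694.70 + 2433.06 + 74.80 = 63202.56
Import duty = 63202.56 × 21% = 13272.54

CIF value: GBP 63202.56; import duty: GBP 13272.54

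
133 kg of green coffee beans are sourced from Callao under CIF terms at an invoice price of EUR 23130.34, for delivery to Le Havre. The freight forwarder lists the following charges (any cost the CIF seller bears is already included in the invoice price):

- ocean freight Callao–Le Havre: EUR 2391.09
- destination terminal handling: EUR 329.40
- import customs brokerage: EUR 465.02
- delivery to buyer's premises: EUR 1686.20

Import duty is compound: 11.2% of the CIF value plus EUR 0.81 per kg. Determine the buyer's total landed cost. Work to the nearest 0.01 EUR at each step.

Total landed cost: EUR 28309.29

CIF: the seller pays costs through ocean freight and marine insurance to the destination port.
Already in the invoice (seller's account under CIF): freight — exclude.
The CIF price already equals the CIF value: 23130.34
Ad valorem component: 23130.34 × 11.2% = 2590.60
Specific component: 133 × 0.81 = 107.73
Import duty = 2590.60 + 107.73 = 2698.33
Buyer bears: destination terminal 329.40 + brokerage 465.02 + delivery 1686.20 + duty 2698.33 = 5178.95
Landed cost = invoice 23130.34 + 5178.95 = 28309.29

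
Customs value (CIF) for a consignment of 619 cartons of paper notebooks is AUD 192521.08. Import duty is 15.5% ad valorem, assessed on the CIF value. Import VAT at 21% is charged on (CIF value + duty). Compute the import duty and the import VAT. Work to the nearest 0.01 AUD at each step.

Import duty = 192521.08 × 15.5% = 29840.77
VAT base = CIF + duty = 192521.08 + 29840.77 = 222361.85
Import VAT = 222361.85 × 21% = 46695.99

Import duty: AUD 29840.77; import VAT: AUD 46695.99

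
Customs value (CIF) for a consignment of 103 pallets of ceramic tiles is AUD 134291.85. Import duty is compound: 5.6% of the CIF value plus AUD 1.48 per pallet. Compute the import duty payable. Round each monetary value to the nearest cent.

Ad valorem component: 134291.85 × 5.6% = 7520.34
Specific component: 103 × 1.48 = 152.44
Import duty = 7520.34 + 152.44 = 7672.78

Import duty: AUD 7672.78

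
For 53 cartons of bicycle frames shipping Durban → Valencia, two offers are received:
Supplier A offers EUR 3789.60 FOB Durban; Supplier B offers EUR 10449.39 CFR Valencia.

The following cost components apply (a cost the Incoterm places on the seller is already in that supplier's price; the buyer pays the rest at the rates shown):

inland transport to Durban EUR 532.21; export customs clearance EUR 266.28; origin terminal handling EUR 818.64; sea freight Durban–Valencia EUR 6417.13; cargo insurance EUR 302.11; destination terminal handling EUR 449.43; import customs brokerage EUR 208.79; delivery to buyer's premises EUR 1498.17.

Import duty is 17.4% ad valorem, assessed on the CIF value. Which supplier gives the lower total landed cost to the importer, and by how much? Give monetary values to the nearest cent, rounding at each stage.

Supplier A (FOB):
CIF value = FOB price + freight + insurance = 3789.60 + 6417.13 + 302.11 = 10508.84
Import duty = 10508.84 × 17.4% = 1828.54
Buyer bears (A): 6417.13 + 302.11 + 449.43 + 208.79 + 1498.17 = 8875.63
Landed cost (A) = invoice 3789.60 + 8875.63 + duty 1828.54 = 14493.77
Supplier B (CFR):
CIF value = CFR price + insurance = 10449.39 + 302.11 = 10751.50
Import duty = 10751.50 × 17.4% = 1870.76
Buyer bears (B): 302.11 + 449.43 + 208.79 + 1498.17 = 2458.50
Landed cost (B) = invoice 10449.39 + 2458.50 + duty 1870.76 = 14778.65
Difference = |14493.77 − 14778.65| = 284.88

Supplier A is cheaper by EUR 284.88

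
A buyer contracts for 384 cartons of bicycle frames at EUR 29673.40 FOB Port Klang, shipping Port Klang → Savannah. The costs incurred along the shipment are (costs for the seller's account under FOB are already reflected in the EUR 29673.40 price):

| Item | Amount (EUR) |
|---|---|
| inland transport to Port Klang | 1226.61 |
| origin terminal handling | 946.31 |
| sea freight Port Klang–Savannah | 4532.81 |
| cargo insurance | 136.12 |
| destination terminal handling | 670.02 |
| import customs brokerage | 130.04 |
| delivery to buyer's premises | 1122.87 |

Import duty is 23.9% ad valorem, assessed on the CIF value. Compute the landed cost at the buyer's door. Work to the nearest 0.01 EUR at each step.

FOB: the seller bears costs until goods are on board at the origin port; the buyer bears freight, insurance and all costs thereafter.
Already in the invoice (seller's account under FOB): inland to port, origin terminal — exclude.
CIF value = FOB price + freight + insurance = 29673.40 + 4532.81 + 136.12 = 34342.33
Import duty = 34342.33 × 23.9% = 8207.82
Buyer bears: freight 4532.81 + insurance 136.12 + destination terminal 670.02 + brokerage 130.04 + delivery 1122.87 + duty 8207.82 = 14799.68
Landed cost = invoice 29673.40 + 14799.68 = 44473.08

Total landed cost: EUR 44473.08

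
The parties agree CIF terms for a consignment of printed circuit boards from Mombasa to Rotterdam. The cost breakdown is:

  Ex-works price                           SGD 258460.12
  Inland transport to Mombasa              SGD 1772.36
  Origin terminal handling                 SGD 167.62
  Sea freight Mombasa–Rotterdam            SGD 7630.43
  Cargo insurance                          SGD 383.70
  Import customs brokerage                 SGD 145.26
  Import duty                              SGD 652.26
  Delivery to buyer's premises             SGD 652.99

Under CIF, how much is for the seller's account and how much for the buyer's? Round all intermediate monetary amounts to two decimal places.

CIF: the seller pays costs through ocean freight and marine insurance to the destination port.
Seller's account: goods 258460.12 + inland to port 1772.36 + origin terminal 167.62 + freight 7630.43 + insurance 383.70 = 268414.23
Buyer's account: brokerage 145.26 + duty 652.26 + delivery 652.99 = 1450.51

Seller: SGD 268414.23; buyer: SGD 1450.51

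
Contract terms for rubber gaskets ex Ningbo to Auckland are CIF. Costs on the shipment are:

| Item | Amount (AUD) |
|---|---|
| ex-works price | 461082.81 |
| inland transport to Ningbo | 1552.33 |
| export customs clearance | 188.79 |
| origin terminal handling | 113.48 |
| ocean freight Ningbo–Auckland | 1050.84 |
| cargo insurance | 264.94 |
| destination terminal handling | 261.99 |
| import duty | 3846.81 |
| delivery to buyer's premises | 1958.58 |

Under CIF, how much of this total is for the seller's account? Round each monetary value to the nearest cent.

Seller's account: AUD 464253.19

CIF: the seller pays costs through ocean freight and marine insurance to the destination port.
Seller's account: goods 461082.81 + inland to port 1552.33 + export clearance 188.79 + origin terminal 113.48 + freight 1050.84 + insurance 264.94 = 464253.19
Buyer's account: destination terminal 261.99 + duty 3846.81 + delivery 1958.58 = 6067.38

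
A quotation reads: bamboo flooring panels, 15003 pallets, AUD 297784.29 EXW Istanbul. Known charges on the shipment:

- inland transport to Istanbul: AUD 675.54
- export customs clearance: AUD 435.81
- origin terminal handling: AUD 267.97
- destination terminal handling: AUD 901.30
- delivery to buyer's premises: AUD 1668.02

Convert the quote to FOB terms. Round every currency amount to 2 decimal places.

FOB price: AUD 299163.61

Not relevant to the conversion: destination terminal, delivery — on the buyer under both terms; not part of either seller's price.
From EXW to FOB, the seller additionally bears: inland to port, export clearance, origin terminal.
FOB price = 297784.29 + 675.54 + 435.81 + 267.97 = 299163.61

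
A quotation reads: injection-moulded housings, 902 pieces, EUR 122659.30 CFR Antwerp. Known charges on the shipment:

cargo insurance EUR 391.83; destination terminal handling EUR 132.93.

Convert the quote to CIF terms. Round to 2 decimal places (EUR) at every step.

Not relevant to the conversion: destination terminal — on the buyer under both terms; not part of either seller's price.
From CFR to CIF, the seller additionally bears: insurance.
CIF price = 122659.30 + 391.83 = 123051.13

CIF price: EUR 123051.13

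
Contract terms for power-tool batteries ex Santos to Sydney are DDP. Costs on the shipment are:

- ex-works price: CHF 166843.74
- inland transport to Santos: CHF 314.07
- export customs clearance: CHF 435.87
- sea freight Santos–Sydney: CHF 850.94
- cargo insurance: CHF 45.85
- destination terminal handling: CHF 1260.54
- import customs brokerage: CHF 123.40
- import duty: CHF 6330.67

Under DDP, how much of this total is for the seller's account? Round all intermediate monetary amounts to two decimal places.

Seller's account: CHF 176205.08

DDP: the seller bears all costs including import duty.
Seller's account: goods 166843.74 + inland to port 314.07 + export clearance 435.87 + freight 850.94 + insurance 45.85 + destination terminal 1260.54 + brokerage 123.40 + duty 6330.67 = 176205.08
Buyer's account: 0.00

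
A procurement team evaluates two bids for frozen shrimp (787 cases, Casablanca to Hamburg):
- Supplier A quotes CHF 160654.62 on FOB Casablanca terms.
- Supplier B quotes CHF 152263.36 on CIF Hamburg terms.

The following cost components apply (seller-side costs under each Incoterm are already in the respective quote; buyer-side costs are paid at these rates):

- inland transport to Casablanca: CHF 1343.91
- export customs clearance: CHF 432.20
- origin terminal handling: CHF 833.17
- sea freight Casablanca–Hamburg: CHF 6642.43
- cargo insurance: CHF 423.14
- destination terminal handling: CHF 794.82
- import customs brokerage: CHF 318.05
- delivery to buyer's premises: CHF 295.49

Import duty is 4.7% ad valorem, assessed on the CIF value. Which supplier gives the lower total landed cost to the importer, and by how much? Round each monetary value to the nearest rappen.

Supplier A (FOB):
CIF value = FOB price + freight + insurance = 160654.62 + 6642.43 + 423.14 = 167720.19
Import duty = 167720.19 × 4.7% = 7882.85
Buyer bears (A): 6642.43 + 423.14 + 794.82 + 318.05 + 295.49 = 8473.93
Landed cost (A) = invoice 160654.62 + 8473.93 + duty 7882.85 = 177011.40
Supplier B (CIF):
The CIF price already equals the CIF value: 152263.36
Import duty = 152263.36 × 4.7% = 7156.38
Buyer bears (B): 794.82 + 318.05 + 295.49 = 1408.36
Landed cost (B) = invoice 152263.36 + 1408.36 + duty 7156.38 = 160828.10
Difference = |177011.40 − 160828.10| = 16183.30

Supplier B is cheaper by CHF 16183.30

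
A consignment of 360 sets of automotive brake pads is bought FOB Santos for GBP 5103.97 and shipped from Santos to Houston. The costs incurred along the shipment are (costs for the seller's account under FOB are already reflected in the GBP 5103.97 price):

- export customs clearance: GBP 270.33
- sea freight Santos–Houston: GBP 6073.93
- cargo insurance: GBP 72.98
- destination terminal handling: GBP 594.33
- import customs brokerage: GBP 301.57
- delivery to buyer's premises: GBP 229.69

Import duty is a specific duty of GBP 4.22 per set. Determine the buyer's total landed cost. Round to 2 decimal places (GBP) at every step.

Total landed cost: GBP 13895.67

FOB: the seller bears costs until goods are on board at the origin port; the buyer bears freight, insurance and all costs thereafter.
Already in the invoice (seller's account under FOB): export clearance — exclude.
CIF value = FOB price + freight + insurance = 5103.97 + 6073.93 + 72.98 = 11250.88
Import duty = 360 × 4.22 = 1519.20
Buyer bears: freight 6073.93 + insurance 72.98 + destination terminal 594.33 + brokerage 301.57 + delivery 229.69 + duty 1519.20 = 8791.70
Landed cost = invoice 5103.97 + 8791.70 = 13895.67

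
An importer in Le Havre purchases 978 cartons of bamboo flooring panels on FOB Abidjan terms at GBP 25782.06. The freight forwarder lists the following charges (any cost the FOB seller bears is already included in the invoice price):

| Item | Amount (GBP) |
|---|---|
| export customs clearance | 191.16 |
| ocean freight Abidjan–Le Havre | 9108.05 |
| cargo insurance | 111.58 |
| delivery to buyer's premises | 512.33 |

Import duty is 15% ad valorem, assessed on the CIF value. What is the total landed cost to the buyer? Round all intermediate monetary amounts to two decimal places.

Total landed cost: GBP 40764.27

FOB: the seller bears costs until goods are on board at the origin port; the buyer bears freight, insurance and all costs thereafter.
Already in the invoice (seller's account under FOB): export clearance — exclude.
CIF value = FOB price + freight + insurance = 25782.06 + 9108.05 + 111.58 = 35001.69
Import duty = 35001.69 × 15% = 5250.25
Buyer bears: freight 9108.05 + insurance 111.58 + delivery 512.33 + duty 5250.25 = 14982.21
Landed cost = invoice 25782.06 + 14982.21 = 40764.27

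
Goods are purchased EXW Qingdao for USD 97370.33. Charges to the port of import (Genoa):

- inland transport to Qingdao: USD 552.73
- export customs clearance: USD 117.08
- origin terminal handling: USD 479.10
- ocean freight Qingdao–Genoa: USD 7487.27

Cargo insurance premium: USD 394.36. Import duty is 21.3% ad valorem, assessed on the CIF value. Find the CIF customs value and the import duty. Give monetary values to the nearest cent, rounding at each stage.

CIF value: USD 106400.87; import duty: USD 22663.39

CIF = EXW price + pre-shipment costs + freight + insurance
CIF = 97370.33 + 552.73 + 117.08 + 479.10 + 7487.27 + 394.36 = 106400.87
Import duty = 106400.87 × 21.3% = 22663.39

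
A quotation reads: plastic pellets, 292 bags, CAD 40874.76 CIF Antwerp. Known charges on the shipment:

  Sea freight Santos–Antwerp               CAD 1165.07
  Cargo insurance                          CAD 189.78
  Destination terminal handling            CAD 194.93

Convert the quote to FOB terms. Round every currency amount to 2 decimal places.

Not relevant to the conversion: destination terminal — on the buyer under both terms; not part of either seller's price.
From CIF to FOB, the seller no longer bears: freight, insurance.
FOB price = 40874.76 − 1165.07 − 189.78 = 39519.91

FOB price: CAD 39519.91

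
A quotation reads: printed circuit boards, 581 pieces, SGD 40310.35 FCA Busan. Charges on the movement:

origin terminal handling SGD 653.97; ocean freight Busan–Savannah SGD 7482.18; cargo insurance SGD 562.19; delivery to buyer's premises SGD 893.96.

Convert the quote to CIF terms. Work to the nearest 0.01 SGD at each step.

CIF price: SGD 49008.69

Not relevant to the conversion: delivery — on the buyer under both terms; not part of either seller's price.
From FCA to CIF, the seller additionally bears: origin terminal, freight, insurance.
CIF price = 40310.35 + 653.97 + 7482.18 + 562.19 = 49008.69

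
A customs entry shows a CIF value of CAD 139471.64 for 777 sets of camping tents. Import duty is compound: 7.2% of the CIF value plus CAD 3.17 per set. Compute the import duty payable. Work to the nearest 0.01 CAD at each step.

Ad valorem component: 139471.64 × 7.2% = 10041.96
Specific component: 777 × 3.17 = 2463.09
Import duty = 10041.96 + 2463.09 = 12505.05

Import duty: CAD 12505.05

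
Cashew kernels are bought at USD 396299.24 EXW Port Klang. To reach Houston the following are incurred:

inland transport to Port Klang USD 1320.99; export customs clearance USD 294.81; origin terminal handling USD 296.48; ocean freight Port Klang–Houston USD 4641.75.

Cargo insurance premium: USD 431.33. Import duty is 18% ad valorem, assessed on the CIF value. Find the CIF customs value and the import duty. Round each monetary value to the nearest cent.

CIF = EXW price + pre-shipment costs + freight + insurance
CIF = 396299.24 + 1320.99 + 294.81 + 296.48 + 4641.75 + 431.33 = 403284.60
Import duty = 403284.60 × 18% = 72591.23

CIF value: USD 403284.60; import duty: USD 72591.23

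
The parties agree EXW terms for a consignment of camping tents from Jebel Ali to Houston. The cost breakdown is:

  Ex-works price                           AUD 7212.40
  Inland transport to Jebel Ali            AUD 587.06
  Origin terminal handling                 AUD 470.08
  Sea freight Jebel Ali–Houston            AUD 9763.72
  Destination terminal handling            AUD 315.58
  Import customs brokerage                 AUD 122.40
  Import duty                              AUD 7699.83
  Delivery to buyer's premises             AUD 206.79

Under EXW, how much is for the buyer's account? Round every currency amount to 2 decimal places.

Buyer's account: AUD 19165.46

EXW: the seller makes goods available at their premises; the buyer bears all onward costs.
Seller's account: goods 7212.40 = 7212.40
Buyer's account: inland to port 587.06 + origin terminal 470.08 + freight 9763.72 + destination terminal 315.58 + brokerage 122.40 + duty 7699.83 + delivery 206.79 = 19165.46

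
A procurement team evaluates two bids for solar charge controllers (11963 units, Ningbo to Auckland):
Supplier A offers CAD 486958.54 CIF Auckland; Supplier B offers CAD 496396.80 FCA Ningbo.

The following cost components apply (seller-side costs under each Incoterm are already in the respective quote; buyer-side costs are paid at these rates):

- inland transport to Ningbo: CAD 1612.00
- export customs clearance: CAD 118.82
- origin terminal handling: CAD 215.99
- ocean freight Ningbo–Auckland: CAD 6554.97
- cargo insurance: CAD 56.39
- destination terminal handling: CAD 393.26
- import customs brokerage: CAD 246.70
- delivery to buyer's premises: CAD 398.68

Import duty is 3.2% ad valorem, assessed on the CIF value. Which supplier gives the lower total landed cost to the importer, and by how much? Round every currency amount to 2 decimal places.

Supplier A (CIF):
The CIF price already equals the CIF value: 486958.54
Import duty = 486958.54 × 3.2% = 15582.67
Buyer bears (A): 393.26 + 246.70 + 398.68 = 1038.64
Landed cost (A) = invoice 486958.54 + 1038.64 + duty 15582.67 = 503579.85
Supplier B (FCA):
CIF value = FCA price + origin terminal + freight + insurance = 496396.80 + 215.99 + 6554.97 + 56.39 = 503224.15
Import duty = 503224.15 × 3.2% = 16103.17
Buyer bears (B): 215.99 + 6554.97 + 56.39 + 393.26 + 246.70 + 398.68 = 7865.99
Landed cost (B) = invoice 496396.80 + 7865.99 + duty 16103.17 = 520365.96
Difference = |503579.85 − 520365.96| = 16786.11

Supplier A is cheaper by CAD 16786.11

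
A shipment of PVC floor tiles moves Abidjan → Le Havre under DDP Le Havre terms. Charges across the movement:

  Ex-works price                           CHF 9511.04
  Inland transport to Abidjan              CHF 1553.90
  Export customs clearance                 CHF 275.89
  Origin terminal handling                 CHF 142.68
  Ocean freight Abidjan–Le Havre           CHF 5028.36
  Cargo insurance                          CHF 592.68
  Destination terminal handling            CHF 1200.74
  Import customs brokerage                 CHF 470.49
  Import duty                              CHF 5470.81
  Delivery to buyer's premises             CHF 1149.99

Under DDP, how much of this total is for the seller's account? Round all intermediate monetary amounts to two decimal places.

Seller's account: CHF 25396.58

DDP: the seller bears all costs including import duty.
Seller's account: goods 9511.04 + inland to port 1553.90 + export clearance 275.89 + origin terminal 142.68 + freight 5028.36 + insurance 592.68 + destination terminal 1200.74 + brokerage 470.49 + duty 5470.81 + delivery 1149.99 = 25396.58
Buyer's account: 0.00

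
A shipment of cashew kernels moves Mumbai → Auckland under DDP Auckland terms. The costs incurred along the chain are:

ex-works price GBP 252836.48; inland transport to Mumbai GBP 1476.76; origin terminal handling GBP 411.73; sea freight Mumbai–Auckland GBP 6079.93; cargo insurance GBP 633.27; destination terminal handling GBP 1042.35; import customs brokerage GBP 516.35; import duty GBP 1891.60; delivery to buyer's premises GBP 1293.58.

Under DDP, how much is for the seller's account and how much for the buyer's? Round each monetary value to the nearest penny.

Seller: GBP 266182.05; buyer: GBP 0.00

DDP: the seller bears all costs including import duty.
Seller's account: goods 252836.48 + inland to port 1476.76 + origin terminal 411.73 + freight 6079.93 + insurance 633.27 + destination terminal 1042.35 + brokerage 516.35 + duty 1891.60 + delivery 1293.58 = 266182.05
Buyer's account: 0.00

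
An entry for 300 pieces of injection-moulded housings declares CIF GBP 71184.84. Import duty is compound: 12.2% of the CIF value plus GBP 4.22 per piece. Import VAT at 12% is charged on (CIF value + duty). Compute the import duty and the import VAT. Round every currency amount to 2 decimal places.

Import duty: GBP 9950.55; import VAT: GBP 9736.25

Ad valorem component: 71184.84 × 12.2% = 8684.55
Specific component: 300 × 4.22 = 1266.00
Import duty = 8684.55 + 1266.00 = 9950.55
VAT base = CIF + duty = 71184.84 + 9950.55 = 81135.39
Import VAT = 81135.39 × 12% = 9736.25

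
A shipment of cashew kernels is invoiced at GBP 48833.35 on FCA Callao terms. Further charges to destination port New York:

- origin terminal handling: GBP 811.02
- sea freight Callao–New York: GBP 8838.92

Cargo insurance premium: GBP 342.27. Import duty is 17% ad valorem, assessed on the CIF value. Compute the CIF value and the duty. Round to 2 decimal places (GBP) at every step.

CIF = FCA price + pre-shipment costs + freight + insurance
CIF = 48833.35 + 811.02 + 8838.92 + 342.27 = 58825.56
Import duty = 58825.56 × 17% = 10000.35

CIF value: GBP 58825.56; import duty: GBP 10000.35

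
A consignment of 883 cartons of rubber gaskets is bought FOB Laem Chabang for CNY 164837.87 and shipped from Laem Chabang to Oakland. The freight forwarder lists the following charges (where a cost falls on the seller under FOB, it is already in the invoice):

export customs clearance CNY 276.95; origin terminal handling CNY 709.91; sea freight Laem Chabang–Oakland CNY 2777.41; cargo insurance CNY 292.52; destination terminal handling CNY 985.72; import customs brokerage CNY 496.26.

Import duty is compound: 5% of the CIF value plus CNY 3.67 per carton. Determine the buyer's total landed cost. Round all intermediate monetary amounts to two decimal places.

Total landed cost: CNY 181025.78

FOB: the seller bears costs until goods are on board at the origin port; the buyer bears freight, insurance and all costs thereafter.
Already in the invoice (seller's account under FOB): export clearance, origin terminal — exclude.
CIF value = FOB price + freight + insurance = 164837.87 + 2777.41 + 292.52 = 167907.80
Ad valorem component: 167907.80 × 5% = 8395.39
Specific component: 883 × 3.67 = 3240.61
Import duty = 8395.39 + 3240.61 = 11636.00
Buyer bears: freight 2777.41 + insurance 292.52 + destination terminal 985.72 + brokerage 496.26 + duty 11636.00 = 16187.91
Landed cost = invoice 164837.87 + 16187.91 = 181025.78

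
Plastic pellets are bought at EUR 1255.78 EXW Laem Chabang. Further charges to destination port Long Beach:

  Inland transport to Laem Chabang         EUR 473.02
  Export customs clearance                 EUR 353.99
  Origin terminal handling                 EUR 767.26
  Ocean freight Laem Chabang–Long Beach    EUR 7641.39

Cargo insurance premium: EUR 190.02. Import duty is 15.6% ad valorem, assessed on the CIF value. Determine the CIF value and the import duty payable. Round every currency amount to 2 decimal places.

CIF value: EUR 10681.46; import duty: EUR 1666.31

CIF = EXW price + pre-shipment costs + freight + insurance
CIF = 1255.78 + 473.02 + 353.99 + 767.26 + 7641.39 + 190.02 = 10681.46
Import duty = 10681.46 × 15.6% = 1666.31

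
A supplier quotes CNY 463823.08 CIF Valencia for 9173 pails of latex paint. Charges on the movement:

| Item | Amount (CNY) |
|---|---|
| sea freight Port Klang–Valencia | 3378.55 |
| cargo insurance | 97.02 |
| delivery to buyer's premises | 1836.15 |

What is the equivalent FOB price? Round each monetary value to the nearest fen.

FOB price: CNY 460347.51

Not relevant to the conversion: delivery — on the buyer under both terms; not part of either seller's price.
From CIF to FOB, the seller no longer bears: freight, insurance.
FOB price = 463823.08 − 3378.55 − 97.02 = 460347.51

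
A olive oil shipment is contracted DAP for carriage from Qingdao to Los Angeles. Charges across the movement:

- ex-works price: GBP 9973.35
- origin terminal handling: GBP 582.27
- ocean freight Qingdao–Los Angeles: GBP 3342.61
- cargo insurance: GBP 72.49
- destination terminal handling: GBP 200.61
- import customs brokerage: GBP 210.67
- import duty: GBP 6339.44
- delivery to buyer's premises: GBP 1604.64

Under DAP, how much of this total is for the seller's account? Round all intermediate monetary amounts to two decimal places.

Seller's account: GBP 15775.97

DAP: the seller bears all costs to the named destination except import duty and clearance.
Seller's account: goods 9973.35 + origin terminal 582.27 + freight 3342.61 + insurance 72.49 + destination terminal 200.61 + delivery 1604.64 = 15775.97
Buyer's account: brokerage 210.67 + duty 6339.44 = 6550.11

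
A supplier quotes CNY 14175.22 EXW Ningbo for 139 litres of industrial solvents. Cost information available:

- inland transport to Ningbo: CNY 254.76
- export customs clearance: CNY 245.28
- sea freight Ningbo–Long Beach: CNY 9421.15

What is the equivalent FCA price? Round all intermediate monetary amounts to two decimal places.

FCA price: CNY 14675.26

Not relevant to the conversion: freight — on the buyer under both terms; not part of either seller's price.
From EXW to FCA, the seller additionally bears: inland to port, export clearance.
FCA price = 14175.22 + 254.76 + 245.28 = 14675.26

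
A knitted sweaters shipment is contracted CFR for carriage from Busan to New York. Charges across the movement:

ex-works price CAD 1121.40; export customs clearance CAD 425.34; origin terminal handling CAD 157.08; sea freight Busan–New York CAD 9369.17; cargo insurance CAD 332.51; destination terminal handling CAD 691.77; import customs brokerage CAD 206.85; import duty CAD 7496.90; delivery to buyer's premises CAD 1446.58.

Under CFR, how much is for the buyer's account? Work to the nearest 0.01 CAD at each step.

CFR: the seller pays costs through ocean freight to the destination port, but not insurance.
Seller's account: goods 1121.40 + export clearance 425.34 + origin terminal 157.08 + freight 9369.17 = 11072.99
Buyer's account: insurance 332.51 + destination terminal 691.77 + brokerage 206.85 + duty 7496.90 + delivery 1446.58 = 10174.61

Buyer's account: CAD 10174.61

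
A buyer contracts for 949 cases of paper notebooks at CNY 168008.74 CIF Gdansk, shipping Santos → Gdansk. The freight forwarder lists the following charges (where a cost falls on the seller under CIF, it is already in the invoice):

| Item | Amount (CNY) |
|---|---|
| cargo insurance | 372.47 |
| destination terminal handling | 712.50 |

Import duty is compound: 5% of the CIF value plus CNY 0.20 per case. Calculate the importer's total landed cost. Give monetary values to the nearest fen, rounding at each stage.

CIF: the seller pays costs through ocean freight and marine insurance to the destination port.
Already in the invoice (seller's account under CIF): insurance — exclude.
The CIF price already equals the CIF value: 168008.74
Ad valorem component: 168008.74 × 5% = 8400.44
Specific component: 949 × 0.20 = 189.80
Import duty = 8400.44 + 189.80 = 8590.24
Buyer bears: destination terminal 712.50 + duty 8590.24 = 9302.74
Landed cost = invoice 168008.74 + 9302.74 = 177311.48

Total landed cost: CNY 177311.48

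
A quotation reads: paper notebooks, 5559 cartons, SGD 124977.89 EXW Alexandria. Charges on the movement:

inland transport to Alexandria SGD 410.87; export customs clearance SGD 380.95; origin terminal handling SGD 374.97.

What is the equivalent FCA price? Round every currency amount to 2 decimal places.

FCA price: SGD 125769.71

Not relevant to the conversion: origin terminal — on the buyer under both terms; not part of either seller's price.
From EXW to FCA, the seller additionally bears: inland to port, export clearance.
FCA price = 124977.89 + 410.87 + 380.95 = 125769.71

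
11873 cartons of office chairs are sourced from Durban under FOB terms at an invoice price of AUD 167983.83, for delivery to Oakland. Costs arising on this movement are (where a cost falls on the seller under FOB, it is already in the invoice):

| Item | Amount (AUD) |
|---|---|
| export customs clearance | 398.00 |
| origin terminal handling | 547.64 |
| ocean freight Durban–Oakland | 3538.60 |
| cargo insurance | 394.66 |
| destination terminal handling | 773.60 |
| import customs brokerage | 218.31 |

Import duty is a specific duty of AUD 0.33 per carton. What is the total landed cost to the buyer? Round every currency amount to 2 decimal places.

FOB: the seller bears costs until goods are on board at the origin port; the buyer bears freight, insurance and all costs thereafter.
Already in the invoice (seller's account under FOB): export clearance, origin terminal — exclude.
CIF value = FOB price + freight + insurance = 167983.83 + 3538.60 + 394.66 = 171917.09
Import duty = 11873 × 0.33 = 3918.09
Buyer bears: freight 3538.60 + insurance 394.66 + destination terminal 773.60 + brokerage 218.31 + duty 3918.09 = 8843.26
Landed cost = invoice 167983.83 + 8843.26 = 176827.09

Total landed cost: AUD 176827.09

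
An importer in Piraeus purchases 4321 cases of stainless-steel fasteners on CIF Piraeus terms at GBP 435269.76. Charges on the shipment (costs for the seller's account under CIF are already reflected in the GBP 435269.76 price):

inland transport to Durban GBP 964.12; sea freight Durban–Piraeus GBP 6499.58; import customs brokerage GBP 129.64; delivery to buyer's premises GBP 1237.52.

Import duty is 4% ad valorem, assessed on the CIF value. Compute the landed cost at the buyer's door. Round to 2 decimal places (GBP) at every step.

CIF: the seller pays costs through ocean freight and marine insurance to the destination port.
Already in the invoice (seller's account under CIF): inland to port, freight — exclude.
The CIF price already equals the CIF value: 435269.76
Import duty = 435269.76 × 4% = 17410.79
Buyer bears: brokerage 129.64 + delivery 1237.52 + duty 17410.79 = 18777.95
Landed cost = invoice 435269.76 + 18777.95 = 454047.71

Total landed cost: GBP 454047.71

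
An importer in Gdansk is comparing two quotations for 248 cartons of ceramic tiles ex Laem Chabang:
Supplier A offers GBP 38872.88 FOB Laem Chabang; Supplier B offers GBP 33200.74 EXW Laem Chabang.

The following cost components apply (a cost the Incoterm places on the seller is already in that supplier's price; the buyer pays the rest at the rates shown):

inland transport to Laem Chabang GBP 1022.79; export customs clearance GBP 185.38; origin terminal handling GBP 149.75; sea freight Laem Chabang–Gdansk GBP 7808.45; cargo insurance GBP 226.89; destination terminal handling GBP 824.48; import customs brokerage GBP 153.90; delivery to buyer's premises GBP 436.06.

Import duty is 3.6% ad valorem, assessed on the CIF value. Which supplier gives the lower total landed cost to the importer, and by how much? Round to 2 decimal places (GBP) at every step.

Supplier B is cheaper by GBP 4469.54

Supplier A (FOB):
CIF value = FOB price + freight + insurance = 38872.88 + 7808.45 + 226.89 = 46908.22
Import duty = 46908.22 × 3.6% = 1688.70
Buyer bears (A): 7808.45 + 226.89 + 824.48 + 153.90 + 436.06 = 9449.78
Landed cost (A) = invoice 38872.88 + 9449.78 + duty 1688.70 = 50011.36
Supplier B (EXW):
CIF value = EXW price + inland to port + export clearance + origin terminal + freight + insurance = 33200.74 + 1022.79 + 185.38 + 149.75 + 7808.45 + 226.89 = 42594.00
Import duty = 42594.00 × 3.6% = 1533.38
Buyer bears (B): 1022.79 + 185.38 + 149.75 + 7808.45 + 226.89 + 824.48 + 153.90 + 436.06 = 10807.70
Landed cost (B) = invoice 33200.74 + 10807.70 + duty 1533.38 = 45541.82
Difference = |50011.36 − 45541.82| = 4469.54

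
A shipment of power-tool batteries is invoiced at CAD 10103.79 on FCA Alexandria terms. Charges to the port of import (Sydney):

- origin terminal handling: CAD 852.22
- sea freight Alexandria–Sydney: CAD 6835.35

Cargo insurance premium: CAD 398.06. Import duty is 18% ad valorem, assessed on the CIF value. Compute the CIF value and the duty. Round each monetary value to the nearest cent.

CIF = FCA price + pre-shipment costs + freight + insurance
CIF = 10103.79 + 852.22 + 6835.35 + 398.06 = 18189.42
Import duty = 18189.42 × 18% = 3274.10

CIF value: CAD 18189.42; import duty: CAD 3274.10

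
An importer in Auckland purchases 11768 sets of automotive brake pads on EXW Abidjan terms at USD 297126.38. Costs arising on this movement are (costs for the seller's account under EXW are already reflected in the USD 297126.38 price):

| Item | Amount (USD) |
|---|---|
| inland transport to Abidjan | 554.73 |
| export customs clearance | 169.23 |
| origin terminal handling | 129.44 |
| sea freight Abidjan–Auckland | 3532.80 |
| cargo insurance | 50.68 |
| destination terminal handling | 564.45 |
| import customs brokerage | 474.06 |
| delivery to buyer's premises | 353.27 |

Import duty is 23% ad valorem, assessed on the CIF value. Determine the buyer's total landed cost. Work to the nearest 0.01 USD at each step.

EXW: the seller makes goods available at their premises; the buyer bears all onward costs.
CIF value = EXW price + inland to port + export clearance + origin terminal + freight + insurance = 297126.38 + 554.73 + 169.23 + 129.44 + 3532.80 + 50.68 = 301563.26
Import duty = 301563.26 × 23% = 69359.55
Buyer bears: inland to port 554.73 + export clearance 169.23 + origin terminal 129.44 + freight 3532.80 + insurance 50.68 + destination terminal 564.45 + brokerage 474.06 + delivery 353.27 + duty 69359.55 = 75188.21
Landed cost = invoice 297126.38 + 75188.21 = 372314.59

Total landed cost: USD 372314.59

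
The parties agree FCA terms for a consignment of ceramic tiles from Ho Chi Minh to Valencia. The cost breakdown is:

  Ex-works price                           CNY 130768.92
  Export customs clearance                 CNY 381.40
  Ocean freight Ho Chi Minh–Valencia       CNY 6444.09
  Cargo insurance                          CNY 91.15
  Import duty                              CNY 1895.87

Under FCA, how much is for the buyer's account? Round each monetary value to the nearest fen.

FCA: the seller delivers export-cleared goods to the carrier; the buyer bears costs from that point.
Seller's account: goods 130768.92 + export clearance 381.40 = 131150.32
Buyer's account: freight 6444.09 + insurance 91.15 + duty 1895.87 = 8431.11

Buyer's account: CNY 8431.11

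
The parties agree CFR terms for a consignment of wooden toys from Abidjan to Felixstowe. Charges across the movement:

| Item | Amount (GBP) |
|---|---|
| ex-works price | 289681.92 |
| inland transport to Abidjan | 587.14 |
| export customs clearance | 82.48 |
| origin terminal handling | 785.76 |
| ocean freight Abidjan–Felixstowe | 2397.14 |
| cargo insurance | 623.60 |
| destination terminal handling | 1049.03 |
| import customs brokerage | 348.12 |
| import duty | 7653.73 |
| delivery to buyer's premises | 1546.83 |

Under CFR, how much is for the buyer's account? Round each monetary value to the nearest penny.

CFR: the seller pays costs through ocean freight to the destination port, but not insurance.
Seller's account: goods 289681.92 + inland to port 587.14 + export clearance 82.48 + origin terminal 785.76 + freight 2397.14 = 293534.44
Buyer's account: insurance 623.60 + destination terminal 1049.03 + brokerage 348.12 + duty 7653.73 + delivery 1546.83 = 11221.31

Buyer's account: GBP 11221.31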